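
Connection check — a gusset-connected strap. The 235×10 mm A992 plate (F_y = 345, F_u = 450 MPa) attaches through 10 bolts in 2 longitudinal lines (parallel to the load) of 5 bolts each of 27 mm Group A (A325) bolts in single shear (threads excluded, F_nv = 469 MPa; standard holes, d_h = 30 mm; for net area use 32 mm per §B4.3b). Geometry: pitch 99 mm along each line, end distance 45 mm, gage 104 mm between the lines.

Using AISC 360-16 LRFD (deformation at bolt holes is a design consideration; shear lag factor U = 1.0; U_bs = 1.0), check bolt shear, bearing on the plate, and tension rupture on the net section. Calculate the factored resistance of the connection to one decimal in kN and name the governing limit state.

Bolt shear: A_b = π(27)²/4 = 572.56 mm². φR_n = 0.75 × 469 × 572.56 × 10 × 1 = 2014.0 kN.
Bearing (10 mm plate, F_u = 450 MPa): end bolts L_c = 45 − 30/2 = 30, R_n = min(1.2×30×10×450, 2.4×27×10×450) = 162 kN/bolt; interior L_c = 99 − 30 = 69, R_n = 291.6 kN/bolt. φR_n = 0.75 × (2×162 + 8×291.6) = 1992.6 kN.
Tension rupture (net): A_n = (235 − 2×32)×10 = 1710 mm² (U = 1.0, A_e = A_n). φR_n = 0.75 × 450 × 1710 = 577.1 kN.
Governing: min(2014.0, 1992.6, 577.1) = 577.1 kN → net-section rupture.

577.1 kN (net-section rupture governs)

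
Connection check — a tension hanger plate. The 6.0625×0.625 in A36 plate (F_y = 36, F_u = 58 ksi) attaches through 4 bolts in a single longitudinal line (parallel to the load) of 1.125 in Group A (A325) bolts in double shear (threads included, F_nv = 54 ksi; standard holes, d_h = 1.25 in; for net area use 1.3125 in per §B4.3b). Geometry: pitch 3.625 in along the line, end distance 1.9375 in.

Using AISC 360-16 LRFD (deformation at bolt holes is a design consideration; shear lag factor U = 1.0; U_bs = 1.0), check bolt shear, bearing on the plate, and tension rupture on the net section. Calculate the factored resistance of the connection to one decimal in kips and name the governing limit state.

Bolt shear: A_b = π(1.125)²/4 = 0.99402 in². φR_n = 0.75 × 54 × 0.99402 × 4 × 2 = 322.1 kips.
Bearing (0.625 in plate, F_u = 58 ksi): end bolts L_c = 1.9375 − 1.25/2 = 1.3125, R_n = min(1.2×1.3125×0.625×58, 2.4×1.125×0.625×58) = 57.094 kips/bolt; interior L_c = 3.625 − 1.25 = 2.375, R_n = 97.875 kips/bolt. φR_n = 0.75 × (1×57.094 + 3×97.875) = 263.0 kips.
Tension rupture (net): A_n = (6.0625 − 1×1.3125)×0.625 = 2.9688 in² (U = 1.0, A_e = A_n). φR_n = 0.75 × 58 × 2.9688 = 129.1 kips.
Governing: min(322.1, 263.0, 129.1) = 129.1 kips → net-section rupture.

129.1 kips (net-section rupture governs)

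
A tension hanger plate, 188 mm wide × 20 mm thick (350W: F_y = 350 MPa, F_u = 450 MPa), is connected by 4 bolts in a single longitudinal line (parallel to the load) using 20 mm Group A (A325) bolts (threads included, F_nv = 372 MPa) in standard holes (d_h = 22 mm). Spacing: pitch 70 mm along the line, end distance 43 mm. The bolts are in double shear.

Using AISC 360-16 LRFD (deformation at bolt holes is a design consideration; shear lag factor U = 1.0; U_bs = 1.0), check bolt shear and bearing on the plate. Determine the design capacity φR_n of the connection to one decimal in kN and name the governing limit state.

Bolt shear: A_b = π(20)²/4 = 314.16 mm². φR_n = 0.75 × 372 × 314.16 × 4 × 2 = 701.2 kN.
Bearing (20 mm plate, F_u = 450 MPa): end bolts L_c = 43 − 22/2 = 32, R_n = min(1.2×32×20×450, 2.4×20×20×450) = 345.6 kN/bolt; interior L_c = 70 − 22 = 48, R_n = 432 kN/bolt. φR_n = 0.75 × (1×345.6 + 3×432) = 1231.2 kN.
Governing: min(701.2, 1231.2) = 701.2 kN → bolt shear.

701.2 kN (bolt shear governs)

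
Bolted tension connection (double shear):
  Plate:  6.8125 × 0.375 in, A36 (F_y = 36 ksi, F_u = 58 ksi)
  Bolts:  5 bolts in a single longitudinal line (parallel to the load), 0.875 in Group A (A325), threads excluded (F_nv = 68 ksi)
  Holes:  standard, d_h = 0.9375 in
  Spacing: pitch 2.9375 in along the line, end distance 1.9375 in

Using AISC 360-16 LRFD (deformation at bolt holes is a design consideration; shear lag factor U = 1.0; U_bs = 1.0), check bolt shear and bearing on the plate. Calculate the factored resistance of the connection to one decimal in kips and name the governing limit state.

Bolt shear: A_b = π(0.875)²/4 = 0.60132 in². φR_n = 0.75 × 68 × 0.60132 × 5 × 2 = 306.7 kips.
Bearing (0.375 in plate, F_u = 58 ksi): end bolts L_c = 1.9375 − 0.9375/2 = 1.46875, R_n = min(1.2×1.46875×0.375×58, 2.4×0.875×0.375×58) = 38.334 kips/bolt; interior L_c = 2.9375 − 0.9375 = 2, R_n = 45.675 kips/bolt. φR_n = 0.75 × (1×38.334 + 4×45.675) = 165.8 kips.
Governing: min(306.7, 165.8) = 165.8 kips → bearing.

165.8 kips (bearing governs)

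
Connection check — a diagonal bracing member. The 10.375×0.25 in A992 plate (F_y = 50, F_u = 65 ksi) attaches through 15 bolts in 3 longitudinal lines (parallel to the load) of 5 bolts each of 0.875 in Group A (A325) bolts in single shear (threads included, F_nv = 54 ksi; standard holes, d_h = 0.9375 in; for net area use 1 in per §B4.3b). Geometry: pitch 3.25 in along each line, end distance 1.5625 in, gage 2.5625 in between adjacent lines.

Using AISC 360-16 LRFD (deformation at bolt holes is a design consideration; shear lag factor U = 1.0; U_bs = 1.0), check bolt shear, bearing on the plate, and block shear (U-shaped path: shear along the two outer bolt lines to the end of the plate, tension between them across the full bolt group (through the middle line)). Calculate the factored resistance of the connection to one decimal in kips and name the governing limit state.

Bolt shear: A_b = π(0.875)²/4 = 0.60132 in². φR_n = 0.75 × 54 × 0.60132 × 15 × 1 = 365.3 kips.
Bearing (0.25 in plate, F_u = 65 ksi): end bolts L_c = 1.5625 − 0.9375/2 = 1.09375, R_n = min(1.2×1.09375×0.25×65, 2.4×0.875×0.25×65) = 21.328 kips/bolt; interior L_c = 3.25 − 0.9375 = 2.3125, R_n = 34.125 kips/bolt. φR_n = 0.75 × (3×21.328 + 12×34.125) = 355.1 kips.
Block shear: shear path 2×[1.5625+4×3.25] = 2×14.5625 in, A_gv = 7.2813, A_nv = 2×(14.5625 − 4.5×1)×0.25 = 5.0313 in²; tension across gage: (5.125 − 2×1)×0.25 = 0.78125 in². R_n = min(0.6×65×5.0313, 0.6×50×7.2813) + 1.0×65×0.78125 = min(196.22, 218.44) + 50.781 = 247 kips. φR_n = 0.75 × 247 = 185.3 kips.
Governing: min(365.3, 355.1, 185.3) = 185.3 kips → block shear.

185.3 kips (block shear governs)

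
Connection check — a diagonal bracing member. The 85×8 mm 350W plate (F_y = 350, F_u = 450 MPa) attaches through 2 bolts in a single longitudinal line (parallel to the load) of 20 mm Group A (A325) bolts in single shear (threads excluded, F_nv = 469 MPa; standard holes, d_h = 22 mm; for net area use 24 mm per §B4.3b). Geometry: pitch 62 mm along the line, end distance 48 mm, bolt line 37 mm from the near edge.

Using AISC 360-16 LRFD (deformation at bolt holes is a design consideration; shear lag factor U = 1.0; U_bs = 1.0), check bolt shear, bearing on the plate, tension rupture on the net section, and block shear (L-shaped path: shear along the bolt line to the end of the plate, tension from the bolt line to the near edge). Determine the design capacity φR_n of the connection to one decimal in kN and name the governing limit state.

Bolt shear: A_b = π(20)²/4 = 314.16 mm². φR_n = 0.75 × 469 × 314.16 × 2 × 1 = 221.0 kN.
Bearing (8 mm plate, F_u = 450 MPa): end bolts L_c = 48 − 22/2 = 37, R_n = min(1.2×37×8×450, 2.4×20×8×450) = 159.84 kN/bolt; interior L_c = 62 − 22 = 40, R_n = 172.8 kN/bolt. φR_n = 0.75 × (1×159.84 + 1×172.8) = 249.5 kN.
Tension rupture (net): A_n = (85 − 1×24)×8 = 488 mm² (U = 1.0, A_e = A_n). φR_n = 0.75 × 450 × 488 = 164.7 kN.
Block shear: shear path 1×[48+1×62] = 1×110 mm, A_gv = 880, A_nv = 1×(110 − 1.5×24)×8 = 592 mm²; tension to near edge: (37 − 0.5×24)×8 = 200 mm². R_n = min(0.6×450×592, 0.6×350×880) + 1.0×450×200 = min(159.84, 184.8) + 90 = 249.84 kN. φR_n = 0.75 × 249.84 = 187.4 kN.
Governing: min(221.0, 249.5, 164.7, 187.4) = 164.7 kN → net-section rupture.

164.7 kN (net-section rupture governs)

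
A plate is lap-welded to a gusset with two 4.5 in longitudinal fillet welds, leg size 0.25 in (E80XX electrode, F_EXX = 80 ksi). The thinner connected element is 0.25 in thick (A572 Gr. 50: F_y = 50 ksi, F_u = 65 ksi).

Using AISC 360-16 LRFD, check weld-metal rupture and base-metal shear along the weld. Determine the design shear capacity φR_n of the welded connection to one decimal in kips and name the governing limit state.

57.3 kips (weld metal governs)

Weld metal: throat = 0.707×0.25 = 0.17675 in, L = 2×4.5 = 9 in. φR_n = 0.75 × 0.6 × 80 × 0.17675 × 9 = 57.3 kips.
Base metal shear (0.25 in plate): yield φR_n = 1.0×0.6×50×0.25×9 = 67.5 kips; rupture φR_n = 0.75×0.6×65×0.25×9 = 65.8 kips; take 65.8 kips (rupture).
Governing: min(57.3, 65.8) = 57.3 kips → weld metal.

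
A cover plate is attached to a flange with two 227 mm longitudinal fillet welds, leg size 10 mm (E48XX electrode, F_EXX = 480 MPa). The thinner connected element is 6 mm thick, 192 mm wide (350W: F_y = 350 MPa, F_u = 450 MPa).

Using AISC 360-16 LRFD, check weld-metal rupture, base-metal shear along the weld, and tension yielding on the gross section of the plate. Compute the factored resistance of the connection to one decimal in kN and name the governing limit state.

Weld metal: throat = 0.707×10 = 7.07 mm, L = 2×227 = 454 mm. φR_n = 0.75 × 0.6 × 480 × 7.07 × 454 = 693.3 kN.
Base metal shear (6 mm plate): yield φR_n = 1.0×0.6×350×6×454 = 572.0 kN; rupture φR_n = 0.75×0.6×450×6×454 = 551.6 kN; take 551.6 kN (rupture).
Tension yield (gross): A_g = 192×6 = 1152 mm². φR_n = 0.90 × 350 × 1152 = 362.9 kN.
Governing: min(693.3, 551.6, 362.9) = 362.9 kN → gross-section yield.

362.9 kN (gross-section yield governs)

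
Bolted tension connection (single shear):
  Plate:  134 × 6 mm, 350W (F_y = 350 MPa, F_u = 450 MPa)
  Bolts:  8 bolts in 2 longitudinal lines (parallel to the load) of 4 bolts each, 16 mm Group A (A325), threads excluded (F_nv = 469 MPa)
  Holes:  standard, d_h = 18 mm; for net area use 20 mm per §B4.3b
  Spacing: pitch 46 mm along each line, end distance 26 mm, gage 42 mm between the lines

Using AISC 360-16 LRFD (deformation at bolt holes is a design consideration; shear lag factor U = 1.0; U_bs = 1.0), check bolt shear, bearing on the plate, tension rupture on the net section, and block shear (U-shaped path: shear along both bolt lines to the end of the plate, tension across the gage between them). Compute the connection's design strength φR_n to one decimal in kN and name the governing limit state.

Bolt shear: A_b = π(16)²/4 = 201.06 mm². φR_n = 0.75 × 469 × 201.06 × 8 × 1 = 565.8 kN.
Bearing (6 mm plate, F_u = 450 MPa): end bolts L_c = 26 − 18/2 = 17, R_n = min(1.2×17×6×450, 2.4×16×6×450) = 55.08 kN/bolt; interior L_c = 46 − 18 = 28, R_n = 90.72 kN/bolt. φR_n = 0.75 × (2×55.08 + 6×90.72) = 490.9 kN.
Tension rupture (net): A_n = (134 − 2×20)×6 = 564 mm² (U = 1.0, A_e = A_n). φR_n = 0.75 × 450 × 564 = 190.4 kN.
Block shear: shear path 2×[26+3×46] = 2×164 mm, A_gv = 1968, A_nv = 2×(164 − 3.5×20)×6 = 1128 mm²; tension across gage: (42 − 1×20)×6 = 132 mm². R_n = min(0.6×450×1128, 0.6×350×1968) + 1.0×450×132 = min(304.56, 413.28) + 59.4 = 363.96 kN. φR_n = 0.75 × 363.96 = 273.0 kN.
Governing: min(565.8, 490.9, 190.4, 273.0) = 190.4 kN → net-section rupture.

190.4 kN (net-section rupture governs)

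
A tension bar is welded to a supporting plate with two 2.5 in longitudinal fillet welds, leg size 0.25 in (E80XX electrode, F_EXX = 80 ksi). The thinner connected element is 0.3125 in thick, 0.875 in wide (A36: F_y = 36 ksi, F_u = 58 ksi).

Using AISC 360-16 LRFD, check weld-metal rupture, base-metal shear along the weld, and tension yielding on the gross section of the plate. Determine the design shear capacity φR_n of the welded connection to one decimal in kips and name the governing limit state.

Weld metal: throat = 0.707×0.25 = 0.17675 in, L = 2×2.5 = 5 in. φR_n = 0.75 × 0.6 × 80 × 0.17675 × 5 = 31.8 kips.
Base metal shear (0.3125 in plate): yield φR_n = 1.0×0.6×36×0.3125×5 = 33.8 kips; rupture φR_n = 0.75×0.6×58×0.3125×5 = 40.8 kips; take 33.8 kips (yield).
Tension yield (gross): A_g = 0.875×0.3125 = 0.27344 in². φR_n = 0.90 × 36 × 0.27344 = 8.9 kips.
Governing: min(31.8, 33.8, 8.9) = 8.9 kips → gross-section yield.

8.9 kips (gross-section yield governs)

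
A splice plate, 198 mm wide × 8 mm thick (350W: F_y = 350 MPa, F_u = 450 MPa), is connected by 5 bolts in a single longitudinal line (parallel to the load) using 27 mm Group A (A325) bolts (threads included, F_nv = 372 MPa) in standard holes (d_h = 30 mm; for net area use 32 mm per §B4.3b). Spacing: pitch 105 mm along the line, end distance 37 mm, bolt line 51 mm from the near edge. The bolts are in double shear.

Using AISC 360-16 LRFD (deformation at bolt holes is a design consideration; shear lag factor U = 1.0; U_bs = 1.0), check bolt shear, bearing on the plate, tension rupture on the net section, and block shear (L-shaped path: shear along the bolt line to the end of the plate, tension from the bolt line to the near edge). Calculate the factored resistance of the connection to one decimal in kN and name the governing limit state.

Bolt shear: A_b = π(27)²/4 = 572.56 mm². φR_n = 0.75 × 372 × 572.56 × 5 × 2 = 1597.4 kN.
Bearing (8 mm plate, F_u = 450 MPa): end bolts L_c = 37 − 30/2 = 22, R_n = min(1.2×22×8×450, 2.4×27×8×450) = 95.04 kN/bolt; interior L_c = 105 − 30 = 75, R_n = 233.28 kN/bolt. φR_n = 0.75 × (1×95.04 + 4×233.28) = 771.1 kN.
Tension rupture (net): A_n = (198 − 1×32)×8 = 1328 mm² (U = 1.0, A_e = A_n). φR_n = 0.75 × 450 × 1328 = 448.2 kN.
Block shear: shear path 1×[37+4×105] = 1×457 mm, A_gv = 3656, A_nv = 1×(457 − 4.5×32)×8 = 2504 mm²; tension to near edge: (51 − 0.5×32)×8 = 280 mm². R_n = min(0.6×450×2504, 0.6×350×3656) + 1.0×450×280 = min(676.08, 767.76) + 126 = 802.08 kN. φR_n = 0.75 × 802.08 = 601.6 kN.
Governing: min(1597.4, 771.1, 448.2, 601.6) = 448.2 kN → net-section rupture.

448.2 kN (net-section rupture governs)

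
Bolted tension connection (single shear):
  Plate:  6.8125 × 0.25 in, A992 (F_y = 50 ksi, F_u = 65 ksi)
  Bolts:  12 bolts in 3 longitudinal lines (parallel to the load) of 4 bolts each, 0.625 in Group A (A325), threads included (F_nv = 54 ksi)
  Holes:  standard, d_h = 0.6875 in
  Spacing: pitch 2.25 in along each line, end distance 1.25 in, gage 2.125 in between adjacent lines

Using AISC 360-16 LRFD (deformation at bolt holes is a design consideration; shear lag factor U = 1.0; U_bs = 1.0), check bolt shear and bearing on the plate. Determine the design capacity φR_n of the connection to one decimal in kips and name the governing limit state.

149.1 kips (bolt shear governs)

Bolt shear: A_b = π(0.625)²/4 = 0.3068 in². φR_n = 0.75 × 54 × 0.3068 × 12 × 1 = 149.1 kips.
Bearing (0.25 in plate, F_u = 65 ksi): end bolts L_c = 1.25 − 0.6875/2 = 0.90625, R_n = min(1.2×0.90625×0.25×65, 2.4×0.625×0.25×65) = 17.672 kips/bolt; interior L_c = 2.25 − 0.6875 = 1.5625, R_n = 24.375 kips/bolt. φR_n = 0.75 × (3×17.672 + 9×24.375) = 204.3 kips.
Governing: min(149.1, 204.3) = 149.1 kips → bolt shear.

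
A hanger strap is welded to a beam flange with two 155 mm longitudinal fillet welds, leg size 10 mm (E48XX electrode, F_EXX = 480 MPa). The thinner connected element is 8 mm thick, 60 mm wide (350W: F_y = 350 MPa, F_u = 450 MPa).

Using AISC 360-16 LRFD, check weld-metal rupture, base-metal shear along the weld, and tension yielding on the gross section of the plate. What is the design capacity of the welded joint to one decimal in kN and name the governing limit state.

151.2 kN (gross-section yield governs)

Weld metal: throat = 0.707×10 = 7.07 mm, L = 2×155 = 310 mm. φR_n = 0.75 × 0.6 × 480 × 7.07 × 310 = 473.4 kN.
Base metal shear (8 mm plate): yield φR_n = 1.0×0.6×350×8×310 = 520.8 kN; rupture φR_n = 0.75×0.6×450×8×310 = 502.2 kN; take 502.2 kN (rupture).
Tension yield (gross): A_g = 60×8 = 480 mm². φR_n = 0.90 × 350 × 480 = 151.2 kN.
Governing: min(473.4, 502.2, 151.2) = 151.2 kN → gross-section yield.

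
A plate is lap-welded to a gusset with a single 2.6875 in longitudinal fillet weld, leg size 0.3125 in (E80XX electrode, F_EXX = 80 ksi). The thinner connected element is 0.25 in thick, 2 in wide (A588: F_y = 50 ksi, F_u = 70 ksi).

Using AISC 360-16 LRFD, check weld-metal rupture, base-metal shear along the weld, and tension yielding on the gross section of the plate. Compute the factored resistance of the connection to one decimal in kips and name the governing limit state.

Weld metal: throat = 0.707×0.3125 = 0.22094 in, L = 2.6875 in. φR_n = 0.75 × 0.6 × 80 × 0.22094 × 2.6875 = 21.4 kips.
Base metal shear (0.25 in plate): yield φR_n = 1.0×0.6×50×0.25×2.6875 = 20.2 kips; rupture φR_n = 0.75×0.6×70×0.25×2.6875 = 21.2 kips; take 20.2 kips (yield).
Tension yield (gross): A_g = 2×0.25 = 0.5 in². φR_n = 0.90 × 50 × 0.5 = 22.5 kips.
Governing: min(21.4, 20.2, 22.5) = 20.2 kips → base-metal shear.

20.2 kips (base-metal shear governs)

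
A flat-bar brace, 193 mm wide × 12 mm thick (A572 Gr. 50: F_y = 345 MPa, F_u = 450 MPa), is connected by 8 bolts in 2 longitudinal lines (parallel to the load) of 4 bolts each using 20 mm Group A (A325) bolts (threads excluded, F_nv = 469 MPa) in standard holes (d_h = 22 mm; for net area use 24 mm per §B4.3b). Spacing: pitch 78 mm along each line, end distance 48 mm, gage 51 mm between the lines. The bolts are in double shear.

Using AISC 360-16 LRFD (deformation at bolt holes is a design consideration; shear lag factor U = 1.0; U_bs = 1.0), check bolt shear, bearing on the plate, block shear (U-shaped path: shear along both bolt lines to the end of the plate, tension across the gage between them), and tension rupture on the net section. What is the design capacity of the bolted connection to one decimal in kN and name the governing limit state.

Bolt shear: A_b = π(20)²/4 = 314.16 mm². φR_n = 0.75 × 469 × 314.16 × 8 × 2 = 1768.1 kN.
Bearing (12 mm plate, F_u = 450 MPa): end bolts L_c = 48 − 22/2 = 37, R_n = min(1.2×37×12×450, 2.4×20×12×450) = 239.76 kN/bolt; interior L_c = 78 − 22 = 56, R_n = 259.2 kN/bolt. φR_n = 0.75 × (2×239.76 + 6×259.2) = 1526.0 kN.
Block shear: shear path 2×[48+3×78] = 2×282 mm, A_gv = 6768, A_nv = 2×(282 − 3.5×24)×12 = 4752 mm²; tension across gage: (51 − 1×24)×12 = 324 mm². R_n = min(0.6×450×4752, 0.6×345×6768) + 1.0×450×324 = min(1283, 1401) + 145.8 = 1428.8 kN. φR_n = 0.75 × 1428.8 = 1071.6 kN.
Tension rupture (net): A_n = (193 − 2×24)×12 = 1740 mm² (U = 1.0, A_e = A_n). φR_n = 0.75 × 450 × 1740 = 587.3 kN.
Governing: min(1768.1, 1526.0, 1071.6, 587.3) = 587.3 kN → net-section rupture.

587.3 kN (net-section rupture governs)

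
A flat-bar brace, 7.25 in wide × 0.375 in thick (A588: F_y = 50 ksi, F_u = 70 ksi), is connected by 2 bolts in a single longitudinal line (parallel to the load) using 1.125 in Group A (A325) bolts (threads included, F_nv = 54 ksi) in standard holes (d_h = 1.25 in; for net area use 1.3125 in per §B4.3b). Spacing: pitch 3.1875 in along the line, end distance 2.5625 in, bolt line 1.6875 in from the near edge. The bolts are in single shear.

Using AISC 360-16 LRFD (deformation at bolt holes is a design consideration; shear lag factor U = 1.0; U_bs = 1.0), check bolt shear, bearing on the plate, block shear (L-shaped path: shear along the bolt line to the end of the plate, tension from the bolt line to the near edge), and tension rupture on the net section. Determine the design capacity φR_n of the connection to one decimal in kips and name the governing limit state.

Bolt shear: A_b = π(1.125)²/4 = 0.99402 in². φR_n = 0.75 × 54 × 0.99402 × 2 × 1 = 80.5 kips.
Bearing (0.375 in plate, F_u = 70 ksi): end bolts L_c = 2.5625 − 1.25/2 = 1.9375, R_n = min(1.2×1.9375×0.375×70, 2.4×1.125×0.375×70) = 61.031 kips/bolt; interior L_c = 3.1875 − 1.25 = 1.9375, R_n = 61.031 kips/bolt. φR_n = 0.75 × (1×61.031 + 1×61.031) = 91.5 kips.
Block shear: shear path 1×[2.5625+1×3.1875] = 1×5.75 in, A_gv = 2.1563, A_nv = 1×(5.75 − 1.5×1.3125)×0.375 = 1.418 in²; tension to near edge: (1.6875 − 0.5×1.3125)×0.375 = 0.38672 in². R_n = min(0.6×70×1.418, 0.6×50×2.1563) + 1.0×70×0.38672 = min(59.556, 64.689) + 27.07 = 86.626 kips. φR_n = 0.75 × 86.626 = 65.0 kips.
Tension rupture (net): A_n = (7.25 − 1×1.3125)×0.375 = 2.2266 in² (U = 1.0, A_e = A_n). φR_n = 0.75 × 70 × 2.2266 = 116.9 kips.
Governing: min(80.5, 91.5, 65.0, 116.9) = 65.0 kips → block shear.

65.0 kips (block shear governs)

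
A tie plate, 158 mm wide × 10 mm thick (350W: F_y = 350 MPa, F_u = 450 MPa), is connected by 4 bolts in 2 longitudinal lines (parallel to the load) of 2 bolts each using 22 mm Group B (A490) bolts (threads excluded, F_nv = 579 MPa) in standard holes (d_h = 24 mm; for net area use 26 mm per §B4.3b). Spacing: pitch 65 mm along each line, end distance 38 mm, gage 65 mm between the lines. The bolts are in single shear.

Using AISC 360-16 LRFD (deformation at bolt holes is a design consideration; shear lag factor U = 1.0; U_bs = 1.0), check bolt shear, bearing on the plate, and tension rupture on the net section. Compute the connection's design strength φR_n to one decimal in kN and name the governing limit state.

Bolt shear: A_b = π(22)²/4 = 380.13 mm². φR_n = 0.75 × 579 × 380.13 × 4 × 1 = 660.3 kN.
Bearing (10 mm plate, F_u = 450 MPa): end bolts L_c = 38 − 24/2 = 26, R_n = min(1.2×26×10×450, 2.4×22×10×450) = 140.4 kN/bolt; interior L_c = 65 − 24 = 41, R_n = 221.4 kN/bolt. φR_n = 0.75 × (2×140.4 + 2×221.4) = 542.7 kN.
Tension rupture (net): A_n = (158 − 2×26)×10 = 1060 mm² (U = 1.0, A_e = A_n). φR_n = 0.75 × 450 × 1060 = 357.8 kN.
Governing: min(660.3, 542.7, 357.8) = 357.8 kN → net-section rupture.

357.8 kN (net-section rupture governs)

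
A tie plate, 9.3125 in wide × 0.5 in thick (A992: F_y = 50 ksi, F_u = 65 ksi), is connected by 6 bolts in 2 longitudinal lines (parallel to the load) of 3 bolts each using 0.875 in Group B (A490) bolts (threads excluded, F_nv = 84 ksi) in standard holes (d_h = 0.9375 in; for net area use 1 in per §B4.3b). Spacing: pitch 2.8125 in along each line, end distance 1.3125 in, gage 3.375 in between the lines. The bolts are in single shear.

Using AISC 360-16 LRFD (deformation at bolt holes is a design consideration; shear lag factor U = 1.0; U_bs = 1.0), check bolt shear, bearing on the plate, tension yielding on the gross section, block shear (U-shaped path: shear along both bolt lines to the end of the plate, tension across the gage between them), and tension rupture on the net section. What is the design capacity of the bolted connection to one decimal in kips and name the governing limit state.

178.2 kips (net-section rupture governs)

Bolt shear: A_b = π(0.875)²/4 = 0.60132 in². φR_n = 0.75 × 84 × 0.60132 × 6 × 1 = 227.3 kips.
Bearing (0.5 in plate, F_u = 65 ksi): end bolts L_c = 1.3125 − 0.9375/2 = 0.84375, R_n = min(1.2×0.84375×0.5×65, 2.4×0.875×0.5×65) = 32.906 kips/bolt; interior L_c = 2.8125 − 0.9375 = 1.875, R_n = 68.25 kips/bolt. φR_n = 0.75 × (2×32.906 + 4×68.25) = 254.1 kips.
Tension yield (gross): A_g = 9.3125×0.5 = 4.6563 in². φR_n = 0.90 × 50 × 4.6563 = 209.5 kips.
Block shear: shear path 2×[1.3125+2×2.8125] = 2×6.9375 in, A_gv = 6.9375, A_nv = 2×(6.9375 − 2.5×1)×0.5 = 4.4375 in²; tension across gage: (3.375 − 1×1)×0.5 = 1.1875 in². R_n = min(0.6×65×4.4375, 0.6×50×6.9375) + 1.0×65×1.1875 = min(173.06, 208.13) + 77.188 = 250.25 kips. φR_n = 0.75 × 250.25 = 187.7 kips.
Tension rupture (net): A_n = (9.3125 − 2×1)×0.5 = 3.6563 in² (U = 1.0, A_e = A_n). φR_n = 0.75 × 65 × 3.6563 = 178.2 kips.
Governing: min(227.3, 254.1, 209.5, 187.7, 178.2) = 178.2 kips → net-section rupture.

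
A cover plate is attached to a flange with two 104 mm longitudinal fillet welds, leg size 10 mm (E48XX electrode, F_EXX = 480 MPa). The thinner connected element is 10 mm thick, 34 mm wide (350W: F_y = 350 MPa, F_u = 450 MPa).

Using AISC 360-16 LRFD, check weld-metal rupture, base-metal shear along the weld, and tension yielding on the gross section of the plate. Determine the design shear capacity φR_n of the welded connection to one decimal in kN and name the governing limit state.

107.1 kN (gross-section yield governs)

Weld metal: throat = 0.707×10 = 7.07 mm, L = 2×104 = 208 mm. φR_n = 0.75 × 0.6 × 480 × 7.07 × 208 = 317.6 kN.
Base metal shear (10 mm plate): yield φR_n = 1.0×0.6×350×10×208 = 436.8 kN; rupture φR_n = 0.75×0.6×450×10×208 = 421.2 kN; take 421.2 kN (rupture).
Tension yield (gross): A_g = 34×10 = 340 mm². φR_n = 0.90 × 350 × 340 = 107.1 kN.
Governing: min(317.6, 421.2, 107.1) = 107.1 kN → gross-section yield.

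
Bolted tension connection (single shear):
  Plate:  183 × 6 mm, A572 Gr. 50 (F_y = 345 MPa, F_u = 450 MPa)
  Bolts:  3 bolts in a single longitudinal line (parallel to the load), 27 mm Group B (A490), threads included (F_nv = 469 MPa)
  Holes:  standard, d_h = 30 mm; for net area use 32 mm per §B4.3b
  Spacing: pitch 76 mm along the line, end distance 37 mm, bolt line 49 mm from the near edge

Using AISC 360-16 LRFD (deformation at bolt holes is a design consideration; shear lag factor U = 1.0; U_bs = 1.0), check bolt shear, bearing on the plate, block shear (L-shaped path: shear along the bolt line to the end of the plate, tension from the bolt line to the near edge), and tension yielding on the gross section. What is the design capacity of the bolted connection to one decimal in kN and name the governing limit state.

Bolt shear: A_b = π(27)²/4 = 572.56 mm². φR_n = 0.75 × 469 × 572.56 × 3 × 1 = 604.2 kN.
Bearing (6 mm plate, F_u = 450 MPa): end bolts L_c = 37 − 30/2 = 22, R_n = min(1.2×22×6×450, 2.4×27×6×450) = 71.28 kN/bolt; interior L_c = 76 − 30 = 46, R_n = 149.04 kN/bolt. φR_n = 0.75 × (1×71.28 + 2×149.04) = 277.0 kN.
Block shear: shear path 1×[37+2×76] = 1×189 mm, A_gv = 1134, A_nv = 1×(189 − 2.5×32)×6 = 654 mm²; tension to near edge: (49 − 0.5×32)×6 = 198 mm². R_n = min(0.6×450×654, 0.6×345×1134) + 1.0×450×198 = min(176.58, 234.74) + 89.1 = 265.68 kN. φR_n = 0.75 × 265.68 = 199.3 kN.
Tension yield (gross): A_g = 183×6 = 1098 mm². φR_n = 0.90 × 345 × 1098 = 340.9 kN.
Governing: min(604.2, 277.0, 199.3, 340.9) = 199.3 kN → block shear.

199.3 kN (block shear governs)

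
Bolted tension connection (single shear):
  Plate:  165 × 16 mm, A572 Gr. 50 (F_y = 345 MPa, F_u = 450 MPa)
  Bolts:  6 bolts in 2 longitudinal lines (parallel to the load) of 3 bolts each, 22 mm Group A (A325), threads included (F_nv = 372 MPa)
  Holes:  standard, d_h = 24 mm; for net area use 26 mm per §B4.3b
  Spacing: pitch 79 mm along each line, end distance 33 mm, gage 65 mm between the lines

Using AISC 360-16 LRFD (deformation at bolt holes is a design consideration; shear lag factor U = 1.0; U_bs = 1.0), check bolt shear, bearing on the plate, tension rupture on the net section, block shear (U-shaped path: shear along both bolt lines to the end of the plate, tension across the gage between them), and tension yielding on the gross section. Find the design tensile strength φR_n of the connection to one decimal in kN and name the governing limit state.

Bolt shear: A_b = π(22)²/4 = 380.13 mm². φR_n = 0.75 × 372 × 380.13 × 6 × 1 = 636.3 kN.
Bearing (16 mm plate, F_u = 450 MPa): end bolts L_c = 33 − 24/2 = 21, R_n = min(1.2×21×16×450, 2.4×22×16×450) = 181.44 kN/bolt; interior L_c = 79 − 24 = 55, R_n = 380.16 kN/bolt. φR_n = 0.75 × (2×181.44 + 4×380.16) = 1412.6 kN.
Tension rupture (net): A_n = (165 − 2×26)×16 = 1808 mm² (U = 1.0, A_e = A_n). φR_n = 0.75 × 450 × 1808 = 610.2 kN.
Block shear: shear path 2×[33+2×79] = 2×191 mm, A_gv = 6112, A_nv = 2×(191 − 2.5×26)×16 = 4032 mm²; tension across gage: (65 − 1×26)×16 = 624 mm². R_n = min(0.6×450×4032, 0.6×345×6112) + 1.0×450×624 = min(1088.6, 1265.2) + 280.8 = 1369.4 kN. φR_n = 0.75 × 1369.4 = 1027.1 kN.
Tension yield (gross): A_g = 165×16 = 2640 mm². φR_n = 0.90 × 345 × 2640 = 819.7 kN.
Governing: min(636.3, 1412.6, 610.2, 1027.1, 819.7) = 610.2 kN → net-section rupture.

610.2 kN (net-section rupture governs)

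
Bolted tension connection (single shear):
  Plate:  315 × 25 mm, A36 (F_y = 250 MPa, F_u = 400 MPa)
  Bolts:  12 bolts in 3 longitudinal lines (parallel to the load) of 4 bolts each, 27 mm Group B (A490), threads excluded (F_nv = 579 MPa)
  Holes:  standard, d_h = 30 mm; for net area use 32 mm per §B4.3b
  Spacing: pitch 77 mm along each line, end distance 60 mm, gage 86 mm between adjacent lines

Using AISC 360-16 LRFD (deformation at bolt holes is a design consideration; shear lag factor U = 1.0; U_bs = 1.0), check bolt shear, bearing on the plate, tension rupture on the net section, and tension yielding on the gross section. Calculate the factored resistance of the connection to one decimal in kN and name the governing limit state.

Bolt shear: A_b = π(27)²/4 = 572.56 mm². φR_n = 0.75 × 579 × 572.56 × 12 × 1 = 2983.6 kN.
Bearing (25 mm plate, F_u = 400 MPa): end bolts L_c = 60 − 30/2 = 45, R_n = min(1.2×45×25×400, 2.4×27×25×400) = 540 kN/bolt; interior L_c = 77 − 30 = 47, R_n = 564 kN/bolt. φR_n = 0.75 × (3×540 + 9×564) = 5022.0 kN.
Tension rupture (net): A_n = (315 − 3×32)×25 = 5475 mm² (U = 1.0, A_e = A_n). φR_n = 0.75 × 400 × 5475 = 1642.5 kN.
Tension yield (gross): A_g = 315×25 = 7875 mm². φR_n = 0.90 × 250 × 7875 = 1771.9 kN.
Governing: min(2983.6, 5022.0, 1642.5, 1771.9) = 1642.5 kN → net-section rupture.

1642.5 kN (net-section rupture governs)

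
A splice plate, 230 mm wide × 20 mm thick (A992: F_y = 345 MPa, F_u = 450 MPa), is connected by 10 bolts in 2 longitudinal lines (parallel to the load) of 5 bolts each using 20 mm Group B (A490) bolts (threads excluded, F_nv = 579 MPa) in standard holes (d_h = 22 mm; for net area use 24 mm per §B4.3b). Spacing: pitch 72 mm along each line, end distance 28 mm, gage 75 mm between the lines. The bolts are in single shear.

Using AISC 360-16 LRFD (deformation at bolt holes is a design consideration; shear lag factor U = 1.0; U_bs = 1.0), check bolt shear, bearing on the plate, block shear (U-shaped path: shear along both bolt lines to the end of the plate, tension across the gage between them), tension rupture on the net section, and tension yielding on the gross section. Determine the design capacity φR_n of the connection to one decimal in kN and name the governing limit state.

1228.5 kN (net-section rupture governs)

Bolt shear: A_b = π(20)²/4 = 314.16 mm². φR_n = 0.75 × 579 × 314.16 × 10 × 1 = 1364.2 kN.
Bearing (20 mm plate, F_u = 450 MPa): end bolts L_c = 28 − 22/2 = 17, R_n = min(1.2×17×20×450, 2.4×20×20×450) = 183.6 kN/bolt; interior L_c = 72 − 22 = 50, R_n = 432 kN/bolt. φR_n = 0.75 × (2×183.6 + 8×432) = 2867.4 kN.
Block shear: shear path 2×[28+4×72] = 2×316 mm, A_gv = 12640, A_nv = 2×(316 − 4.5×24)×20 = 8320 mm²; tension across gage: (75 − 1×24)×20 = 1020 mm². R_n = min(0.6×450×8320, 0.6×345×12640) + 1.0×450×1020 = min(2246.4, 2616.5) + 459 = 2705.4 kN. φR_n = 0.75 × 2705.4 = 2029.1 kN.
Tension rupture (net): A_n = (230 − 2×24)×20 = 3640 mm² (U = 1.0, A_e = A_n). φR_n = 0.75 × 450 × 3640 = 1228.5 kN.
Tension yield (gross): A_g = 230×20 = 4600 mm². φR_n = 0.90 × 345 × 4600 = 1428.3 kN.
Governing: min(1364.2, 2867.4, 2029.1, 1228.5, 1428.3) = 1228.5 kN → net-section rupture.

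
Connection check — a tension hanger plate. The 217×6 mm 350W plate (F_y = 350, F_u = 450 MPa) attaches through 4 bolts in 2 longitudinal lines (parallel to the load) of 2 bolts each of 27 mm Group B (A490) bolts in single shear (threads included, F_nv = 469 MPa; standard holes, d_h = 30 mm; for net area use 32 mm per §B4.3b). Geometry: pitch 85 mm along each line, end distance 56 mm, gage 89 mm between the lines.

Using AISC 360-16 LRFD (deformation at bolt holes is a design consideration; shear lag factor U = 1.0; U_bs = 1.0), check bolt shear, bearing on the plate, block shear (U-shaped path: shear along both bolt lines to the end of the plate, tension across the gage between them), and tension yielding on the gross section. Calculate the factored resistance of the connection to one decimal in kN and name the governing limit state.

341.4 kN (block shear governs)

Bolt shear: A_b = π(27)²/4 = 572.56 mm². φR_n = 0.75 × 469 × 572.56 × 4 × 1 = 805.6 kN.
Bearing (6 mm plate, F_u = 450 MPa): end bolts L_c = 56 − 30/2 = 41, R_n = min(1.2×41×6×450, 2.4×27×6×450) = 132.84 kN/bolt; interior L_c = 85 − 30 = 55, R_n = 174.96 kN/bolt. φR_n = 0.75 × (2×132.84 + 2×174.96) = 461.7 kN.
Block shear: shear path 2×[56+1×85] = 2×141 mm, A_gv = 1692, A_nv = 2×(141 − 1.5×32)×6 = 1116 mm²; tension across gage: (89 − 1×32)×6 = 342 mm². R_n = min(0.6×450×1116, 0.6×350×1692) + 1.0×450×342 = min(301.32, 355.32) + 153.9 = 455.22 kN. φR_n = 0.75 × 455.22 = 341.4 kN.
Tension yield (gross): A_g = 217×6 = 1302 mm². φR_n = 0.90 × 350 × 1302 = 410.1 kN.
Governing: min(805.6, 461.7, 341.4, 410.1) = 341.4 kN → block shear.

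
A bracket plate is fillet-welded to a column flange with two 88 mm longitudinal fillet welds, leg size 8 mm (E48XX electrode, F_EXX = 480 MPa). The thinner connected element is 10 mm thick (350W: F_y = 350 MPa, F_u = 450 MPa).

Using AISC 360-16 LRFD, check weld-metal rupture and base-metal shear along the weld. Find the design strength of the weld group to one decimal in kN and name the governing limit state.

215.0 kN (weld metal governs)

Weld metal: throat = 0.707×8 = 5.656 mm, L = 2×88 = 176 mm. φR_n = 0.75 × 0.6 × 480 × 5.656 × 176 = 215.0 kN.
Base metal shear (10 mm plate): yield φR_n = 1.0×0.6×350×10×176 = 369.6 kN; rupture φR_n = 0.75×0.6×450×10×176 = 356.4 kN; take 356.4 kN (rupture).
Governing: min(215.0, 356.4) = 215.0 kN → weld metal.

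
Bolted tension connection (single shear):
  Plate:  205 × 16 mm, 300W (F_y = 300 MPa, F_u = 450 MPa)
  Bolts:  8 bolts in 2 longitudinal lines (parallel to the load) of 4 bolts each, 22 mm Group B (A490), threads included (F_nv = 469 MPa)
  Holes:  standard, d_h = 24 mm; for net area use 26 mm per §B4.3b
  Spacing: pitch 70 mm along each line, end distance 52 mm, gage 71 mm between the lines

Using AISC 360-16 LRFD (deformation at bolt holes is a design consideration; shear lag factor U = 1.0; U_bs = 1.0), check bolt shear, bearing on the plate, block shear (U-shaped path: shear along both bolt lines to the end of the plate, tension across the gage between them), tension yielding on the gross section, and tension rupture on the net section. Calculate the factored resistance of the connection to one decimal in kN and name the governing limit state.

826.2 kN (net-section rupture governs)

Bolt shear: A_b = π(22)²/4 = 380.13 mm². φR_n = 0.75 × 469 × 380.13 × 8 × 1 = 1069.7 kN.
Bearing (16 mm plate, F_u = 450 MPa): end bolts L_c = 52 − 24/2 = 40, R_n = min(1.2×40×16×450, 2.4×22×16×450) = 345.6 kN/bolt; interior L_c = 70 − 24 = 46, R_n = 380.16 kN/bolt. φR_n = 0.75 × (2×345.6 + 6×380.16) = 2229.1 kN.
Block shear: shear path 2×[52+3×70] = 2×262 mm, A_gv = 8384, A_nv = 2×(262 − 3.5×26)×16 = 5472 mm²; tension across gage: (71 − 1×26)×16 = 720 mm². R_n = min(0.6×450×5472, 0.6×300×8384) + 1.0×450×720 = min(1477.4, 1509.1) + 324 = 1801.4 kN. φR_n = 0.75 × 1801.4 = 1351.1 kN.
Tension yield (gross): A_g = 205×16 = 3280 mm². φR_n = 0.90 × 300 × 3280 = 885.6 kN.
Tension rupture (net): A_n = (205 − 2×26)×16 = 2448 mm² (U = 1.0, A_e = A_n). φR_n = 0.75 × 450 × 2448 = 826.2 kN.
Governing: min(1069.7, 2229.1, 1351.1, 885.6, 826.2) = 826.2 kN → net-section rupture.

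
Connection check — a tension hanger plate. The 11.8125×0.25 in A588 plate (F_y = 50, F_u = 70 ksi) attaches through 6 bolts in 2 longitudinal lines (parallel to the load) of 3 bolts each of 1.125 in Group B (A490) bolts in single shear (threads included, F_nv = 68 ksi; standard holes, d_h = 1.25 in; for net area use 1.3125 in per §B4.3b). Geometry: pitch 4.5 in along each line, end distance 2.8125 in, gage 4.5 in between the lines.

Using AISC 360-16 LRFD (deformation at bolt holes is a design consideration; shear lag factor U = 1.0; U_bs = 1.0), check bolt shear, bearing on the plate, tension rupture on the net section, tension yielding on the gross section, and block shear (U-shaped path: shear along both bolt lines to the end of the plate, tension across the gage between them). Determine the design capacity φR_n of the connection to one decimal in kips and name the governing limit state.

Bolt shear: A_b = π(1.125)²/4 = 0.99402 in². φR_n = 0.75 × 68 × 0.99402 × 6 × 1 = 304.2 kips.
Bearing (0.25 in plate, F_u = 70 ksi): end bolts L_c = 2.8125 − 1.25/2 = 2.1875, R_n = min(1.2×2.1875×0.25×70, 2.4×1.125×0.25×70) = 45.938 kips/bolt; interior L_c = 4.5 − 1.25 = 3.25, R_n = 47.25 kips/bolt. φR_n = 0.75 × (2×45.938 + 4×47.25) = 210.7 kips.
Tension rupture (net): A_n = (11.8125 − 2×1.3125)×0.25 = 2.2969 in² (U = 1.0, A_e = A_n). φR_n = 0.75 × 70 × 2.2969 = 120.6 kips.
Tension yield (gross): A_g = 11.8125×0.25 = 2.9531 in². φR_n = 0.90 × 50 × 2.9531 = 132.9 kips.
Block shear: shear path 2×[2.8125+2×4.5] = 2×11.8125 in, A_gv = 5.9063, A_nv = 2×(11.8125 − 2.5×1.3125)×0.25 = 4.2656 in²; tension across gage: (4.5 − 1×1.3125)×0.25 = 0.79688 in². R_n = min(0.6×70×4.2656, 0.6×50×5.9063) + 1.0×70×0.79688 = min(179.16, 177.19) + 55.782 = 232.97 kips. φR_n = 0.75 × 232.97 = 174.7 kips.
Governing: min(304.2, 210.7, 120.6, 132.9, 174.7) = 120.6 kips → net-section rupture.

120.6 kips (net-section rupture governs)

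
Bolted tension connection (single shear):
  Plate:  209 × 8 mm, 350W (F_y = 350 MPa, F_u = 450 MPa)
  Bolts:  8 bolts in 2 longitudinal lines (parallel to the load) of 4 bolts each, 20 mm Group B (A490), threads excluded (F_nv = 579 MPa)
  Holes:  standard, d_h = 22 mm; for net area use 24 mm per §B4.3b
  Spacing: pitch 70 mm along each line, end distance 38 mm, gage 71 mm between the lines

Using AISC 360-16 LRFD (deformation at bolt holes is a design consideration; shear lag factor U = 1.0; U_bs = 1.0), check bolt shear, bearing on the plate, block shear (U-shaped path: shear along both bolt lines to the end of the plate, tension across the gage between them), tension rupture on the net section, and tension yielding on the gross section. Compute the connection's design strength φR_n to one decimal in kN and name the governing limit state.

434.7 kN (net-section rupture governs)

Bolt shear: A_b = π(20)²/4 = 314.16 mm². φR_n = 0.75 × 579 × 314.16 × 8 × 1 = 1091.4 kN.
Bearing (8 mm plate, F_u = 450 MPa): end bolts L_c = 38 − 22/2 = 27, R_n = min(1.2×27×8×450, 2.4×20×8×450) = 116.64 kN/bolt; interior L_c = 70 − 22 = 48, R_n = 172.8 kN/bolt. φR_n = 0.75 × (2×116.64 + 6×172.8) = 952.6 kN.
Block shear: shear path 2×[38+3×70] = 2×248 mm, A_gv = 3968, A_nv = 2×(248 − 3.5×24)×8 = 2624 mm²; tension across gage: (71 − 1×24)×8 = 376 mm². R_n = min(0.6×450×2624, 0.6×350×3968) + 1.0×450×376 = min(708.48, 833.28) + 169.2 = 877.68 kN. φR_n = 0.75 × 877.68 = 658.3 kN.
Tension rupture (net): A_n = (209 − 2×24)×8 = 1288 mm² (U = 1.0, A_e = A_n). φR_n = 0.75 × 450 × 1288 = 434.7 kN.
Tension yield (gross): A_g = 209×8 = 1672 mm². φR_n = 0.90 × 350 × 1672 = 526.7 kN.
Governing: min(1091.4, 952.6, 658.3, 434.7, 526.7) = 434.7 kN → net-section rupture.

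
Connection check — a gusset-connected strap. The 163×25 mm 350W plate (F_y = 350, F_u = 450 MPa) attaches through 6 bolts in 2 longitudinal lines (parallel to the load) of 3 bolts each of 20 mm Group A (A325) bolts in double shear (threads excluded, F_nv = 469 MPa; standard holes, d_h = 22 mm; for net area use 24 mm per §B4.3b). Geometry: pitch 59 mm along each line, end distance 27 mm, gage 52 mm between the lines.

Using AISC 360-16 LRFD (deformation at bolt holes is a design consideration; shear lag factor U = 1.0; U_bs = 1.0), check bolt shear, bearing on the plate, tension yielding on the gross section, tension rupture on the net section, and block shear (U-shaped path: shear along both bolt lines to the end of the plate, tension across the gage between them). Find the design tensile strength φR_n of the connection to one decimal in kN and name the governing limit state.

970.3 kN (net-section rupture governs)

Bolt shear: A_b = π(20)²/4 = 314.16 mm². φR_n = 0.75 × 469 × 314.16 × 6 × 2 = 1326.1 kN.
Bearing (25 mm plate, F_u = 450 MPa): end bolts L_c = 27 − 22/2 = 16, R_n = min(1.2×16×25×450, 2.4×20×25×450) = 216 kN/bolt; interior L_c = 59 − 22 = 37, R_n = 499.5 kN/bolt. φR_n = 0.75 × (2×216 + 4×499.5) = 1822.5 kN.
Tension yield (gross): A_g = 163×25 = 4075 mm². φR_n = 0.90 × 350 × 4075 = 1283.6 kN.
Tension rupture (net): A_n = (163 − 2×24)×25 = 2875 mm² (U = 1.0, A_e = A_n). φR_n = 0.75 × 450 × 2875 = 970.3 kN.
Block shear: shear path 2×[27+2×59] = 2×145 mm, A_gv = 7250, A_nv = 2×(145 − 2.5×24)×25 = 4250 mm²; tension across gage: (52 − 1×24)×25 = 700 mm². R_n = min(0.6×450×4250, 0.6×350×7250) + 1.0×450×700 = min(1147.5, 1522.5) + 315 = 1462.5 kN. φR_n = 0.75 × 1462.5 = 1096.9 kN.
Governing: min(1326.1, 1822.5, 1283.6, 970.3, 1096.9) = 970.3 kN → net-section rupture.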